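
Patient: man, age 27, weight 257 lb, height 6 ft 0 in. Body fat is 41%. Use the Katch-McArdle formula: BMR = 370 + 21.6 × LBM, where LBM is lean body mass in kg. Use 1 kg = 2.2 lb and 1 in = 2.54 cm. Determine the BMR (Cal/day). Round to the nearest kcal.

1859 Cal/day

Convert to metric: weight = 257 ÷ 2.2 = 116.8182 kg; height = (6×12 + 0) × 2.54 = 72 × 2.54 = 182.88 cm.
LBM = 116.8182 × (1 − 0.41) = 68.9227 kg. Katch-McArdle: BMR = 370 + 21.6 × 68.9227 = 1858.7309 kcal/day.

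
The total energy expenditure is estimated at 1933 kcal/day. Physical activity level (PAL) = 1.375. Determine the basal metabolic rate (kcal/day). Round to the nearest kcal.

BMR = TEE ÷ activity factor = 1933 ÷ 1.375 = 1405.8182 kcal/day.

1406 kcal/day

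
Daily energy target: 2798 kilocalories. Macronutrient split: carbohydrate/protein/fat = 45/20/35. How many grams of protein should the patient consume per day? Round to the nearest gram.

Protein energy = 20% × 2798 = 559.6 kcal.
At 4 kcal/g: 559.6 ÷ 4 = 139.9 g.

140 g/day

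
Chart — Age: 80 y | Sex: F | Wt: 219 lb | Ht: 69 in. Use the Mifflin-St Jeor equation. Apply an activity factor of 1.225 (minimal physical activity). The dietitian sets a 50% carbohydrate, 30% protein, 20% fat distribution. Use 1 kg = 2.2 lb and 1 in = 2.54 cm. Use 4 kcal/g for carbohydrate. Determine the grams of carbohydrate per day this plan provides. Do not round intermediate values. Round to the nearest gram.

234 g/day

Convert to metric: weight = 219 ÷ 2.2 = 99.5455 kg; height = 69 × 2.54 = 175.26 cm.
Mifflin-St Jeor (female): BMR = 10(99.5455) + 6.25(175.26) − 5(80) − 161 = 995.4545 + 1095.375 − 400 − 161 = 1529.8295 kcal/day.
TEE = 1529.8295 × 1.225 = 1874.0412 kcal/day.
Carbohydrate energy = 50% × 1874.0412 = 937.0206 kcal.
Carbohydrate = 937.0206 ÷ 4 kcal/g = 234.2551 g.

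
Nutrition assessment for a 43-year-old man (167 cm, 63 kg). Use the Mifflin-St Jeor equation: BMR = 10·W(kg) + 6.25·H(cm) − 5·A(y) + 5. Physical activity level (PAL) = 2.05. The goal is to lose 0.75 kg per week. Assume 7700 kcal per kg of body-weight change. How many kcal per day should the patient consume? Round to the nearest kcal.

Mifflin-St Jeor (male): BMR = 10(63) + 6.25(167) − 5(43) + 5 = 630 + 1043.75 − 215 + 5 = 1463.75 kcal/day.
TEE = 1463.75 × 2.05 = 3000.6875 kcal/day.
Required daily deficit = 0.75 × 7700 ÷ 7 = 825 kcal/day.
Target intake = 3000.6875 − 825 = 2175.6875 kcal/day.

2176 kcal per day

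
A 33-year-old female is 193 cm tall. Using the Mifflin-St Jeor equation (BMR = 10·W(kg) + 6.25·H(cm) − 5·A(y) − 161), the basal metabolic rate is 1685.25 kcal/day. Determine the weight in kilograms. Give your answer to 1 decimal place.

80.5 kg

1685.25 = 10·W + 6.25(193) − 5(33) − 161
10·W = 1685.25 − 880.25 = 805, so W = 80.5 kg.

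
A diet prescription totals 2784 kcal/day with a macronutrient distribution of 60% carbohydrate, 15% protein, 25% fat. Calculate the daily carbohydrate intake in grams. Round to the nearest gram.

Carbohydrate energy = 60% × 2784 = 1670.4 kcal.
At 4 kcal/g: 1670.4 ÷ 4 = 417.6 g.

418 g/day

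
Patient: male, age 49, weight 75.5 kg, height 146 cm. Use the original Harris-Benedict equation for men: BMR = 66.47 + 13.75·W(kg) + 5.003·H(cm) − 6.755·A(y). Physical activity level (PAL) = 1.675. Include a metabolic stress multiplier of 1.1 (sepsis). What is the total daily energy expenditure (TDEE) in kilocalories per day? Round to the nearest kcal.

2771 kilocalories per day

Harris-Benedict: BMR = 66.47 + 13.75(75.5) + 5.003(146) − 6.755(49) = 1504.038 kcal/day.
TEE = BMR × activity factor = 1504.038 × 1.675 = 2519.2637 kcal/day.
Apply stress factor: 2519.2637 × 1.1 = 2771.19 kcal/day.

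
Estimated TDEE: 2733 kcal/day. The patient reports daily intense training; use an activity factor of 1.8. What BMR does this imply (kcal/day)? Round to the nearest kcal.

1518 kcal/day

BMR = TEE ÷ activity factor = 2733 ÷ 1.8 = 1518.3333 kcal/day.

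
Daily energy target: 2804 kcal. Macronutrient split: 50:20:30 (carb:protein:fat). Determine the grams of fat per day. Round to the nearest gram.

Fat energy = 30% × 2804 = 841.2 kcal.
At 9 kcal/g: 841.2 ÷ 9 = 93.4667 g.

93 g/day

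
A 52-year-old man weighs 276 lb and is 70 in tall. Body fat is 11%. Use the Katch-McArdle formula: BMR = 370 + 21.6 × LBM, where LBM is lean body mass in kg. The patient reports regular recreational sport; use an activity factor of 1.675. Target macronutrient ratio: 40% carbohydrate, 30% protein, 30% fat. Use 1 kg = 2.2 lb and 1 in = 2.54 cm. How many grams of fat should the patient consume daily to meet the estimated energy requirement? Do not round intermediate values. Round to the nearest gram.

155 g/day

Convert to metric: weight = 276 ÷ 2.2 = 125.4545 kg; height = 70 × 2.54 = 177.8 cm.
LBM = 125.4545 × (1 − 0.11) = 111.6545 kg. Katch-McArdle: BMR = 370 + 21.6 × 111.6545 = 2781.7382 kcal/day.
TEE = 2781.7382 × 1.675 = 4659.4115 kcal/day.
Fat energy = 30% × 4659.4115 = 1397.8234 kcal.
Fat = 1397.8234 ÷ 9 kcal/g = 155.3137 g.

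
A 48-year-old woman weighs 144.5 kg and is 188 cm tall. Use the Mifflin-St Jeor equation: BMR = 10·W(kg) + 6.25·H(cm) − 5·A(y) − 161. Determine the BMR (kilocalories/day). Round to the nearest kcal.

2219 kilocalories/day

Mifflin-St Jeor (female): BMR = 10(144.5) + 6.25(188) − 5(48) − 161 = 1445 + 1175 − 240 − 161 = 2219 kcal/day.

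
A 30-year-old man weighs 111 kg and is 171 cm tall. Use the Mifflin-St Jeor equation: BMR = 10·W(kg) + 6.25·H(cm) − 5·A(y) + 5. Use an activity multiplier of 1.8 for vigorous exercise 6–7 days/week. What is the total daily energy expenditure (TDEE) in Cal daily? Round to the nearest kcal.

3661 Cal daily

Mifflin-St Jeor (male): BMR = 10(111) + 6.25(171) − 5(30) + 5 = 1110 + 1068.75 − 150 + 5 = 2033.75 kcal/day.
TEE = BMR × activity factor = 2033.75 × 1.8 = 3660.75 kcal/day.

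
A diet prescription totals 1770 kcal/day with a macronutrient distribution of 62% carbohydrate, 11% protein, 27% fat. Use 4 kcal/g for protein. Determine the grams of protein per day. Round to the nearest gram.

49 g/day

Protein energy = 11% × 1770 = 194.7 kcal.
At 4 kcal/g: 194.7 ÷ 4 = 48.675 g.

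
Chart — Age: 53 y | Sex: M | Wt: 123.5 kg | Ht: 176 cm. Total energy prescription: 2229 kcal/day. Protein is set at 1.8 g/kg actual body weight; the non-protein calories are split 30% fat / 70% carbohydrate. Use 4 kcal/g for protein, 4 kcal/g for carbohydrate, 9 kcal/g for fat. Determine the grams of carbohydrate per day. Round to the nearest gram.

Protein = 1.8 × 123.5 = 222.3 g → 222.3 × 4 = 889.2 kcal.
Non-protein calories = 2229 − 889.2 = 1339.8 kcal.
Fat: 30% × 1339.8 = 401.94 kcal; carbohydrate: 937.86 kcal.
Carbohydrate: 937.86 kcal ÷ 4 kcal/g = 234.465 g.

234 g/day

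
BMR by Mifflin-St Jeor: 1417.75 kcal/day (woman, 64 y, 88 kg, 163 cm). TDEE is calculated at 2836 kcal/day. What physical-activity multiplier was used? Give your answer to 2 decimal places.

Activity factor = TEE ÷ BMR = 2836 ÷ 1417.75 = 2.

2.00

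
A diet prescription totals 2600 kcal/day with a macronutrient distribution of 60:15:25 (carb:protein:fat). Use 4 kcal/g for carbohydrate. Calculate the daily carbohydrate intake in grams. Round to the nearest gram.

390 g/day

Carbohydrate energy = 60% × 2600 = 1560 kcal.
At 4 kcal/g: 1560 ÷ 4 = 390 g.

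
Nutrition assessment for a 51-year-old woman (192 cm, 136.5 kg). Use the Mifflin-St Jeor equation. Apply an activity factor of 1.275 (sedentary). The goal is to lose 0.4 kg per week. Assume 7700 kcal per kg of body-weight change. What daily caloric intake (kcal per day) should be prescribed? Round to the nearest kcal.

Mifflin-St Jeor (female): BMR = 10(136.5) + 6.25(192) − 5(51) − 161 = 1365 + 1200 − 255 − 161 = 2149 kcal/day.
TEE = 2149 × 1.275 = 2739.975 kcal/day.
Required daily deficit = 0.4 × 7700 ÷ 7 = 440 kcal/day.
Target intake = 2739.975 − 440 = 2299.975 kcal/day.

2300 kcal per day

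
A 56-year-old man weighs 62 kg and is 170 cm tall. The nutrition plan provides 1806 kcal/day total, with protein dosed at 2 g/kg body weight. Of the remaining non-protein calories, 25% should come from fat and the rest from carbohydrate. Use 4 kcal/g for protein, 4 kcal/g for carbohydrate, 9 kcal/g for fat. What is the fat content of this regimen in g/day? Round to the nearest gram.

Protein = 2 × 62 = 124 g → 124 × 4 = 496 kcal.
Non-protein calories = 1806 − 496 = 1310 kcal.
Fat: 25% × 1310 = 327.5 kcal; carbohydrate: 982.5 kcal.
Fat: 327.5 kcal ÷ 9 kcal/g = 36.3889 g.

36 g/day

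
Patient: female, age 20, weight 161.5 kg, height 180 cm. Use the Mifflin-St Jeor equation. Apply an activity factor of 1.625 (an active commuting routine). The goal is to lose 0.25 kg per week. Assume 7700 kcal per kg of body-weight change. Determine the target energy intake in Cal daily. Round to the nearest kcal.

3753 Cal daily

Mifflin-St Jeor (female): BMR = 10(161.5) + 6.25(180) − 5(20) − 161 = 1615 + 1125 − 100 − 161 = 2479 kcal/day.
TEE = 2479 × 1.625 = 4028.375 kcal/day.
Required daily deficit = 0.25 × 7700 ÷ 7 = 275 kcal/day.
Target intake = 4028.375 − 275 = 3753.375 kcal/day.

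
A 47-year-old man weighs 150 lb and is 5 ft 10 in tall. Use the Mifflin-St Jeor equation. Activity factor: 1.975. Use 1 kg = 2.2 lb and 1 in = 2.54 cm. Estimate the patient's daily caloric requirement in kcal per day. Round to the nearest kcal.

3087 kcal per day

Convert to metric: weight = 150 ÷ 2.2 = 68.1818 kg; height = (5×12 + 10) × 2.54 = 70 × 2.54 = 177.8 cm.
Mifflin-St Jeor (male): BMR = 10(68.1818) + 6.25(177.8) − 5(47) + 5 = 681.8182 + 1111.25 − 235 + 5 = 1563.0682 kcal/day.
TEE = BMR × activity factor = 1563.0682 × 1.975 = 3087.0597 kcal/day.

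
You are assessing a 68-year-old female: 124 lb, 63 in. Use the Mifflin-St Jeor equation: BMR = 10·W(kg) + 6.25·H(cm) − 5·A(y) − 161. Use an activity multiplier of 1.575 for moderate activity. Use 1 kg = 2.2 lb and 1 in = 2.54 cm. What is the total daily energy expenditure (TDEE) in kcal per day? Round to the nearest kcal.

1674 kcal per day

Convert to metric: weight = 124 ÷ 2.2 = 56.3636 kg; height = 63 × 2.54 = 160.02 cm.
Mifflin-St Jeor (female): BMR = 10(56.3636) + 6.25(160.02) − 5(68) − 161 = 563.6364 + 1000.125 − 340 − 161 = 1062.7614 kcal/day.
TEE = BMR × activity factor = 1062.7614 × 1.575 = 1673.8491 kcal/day.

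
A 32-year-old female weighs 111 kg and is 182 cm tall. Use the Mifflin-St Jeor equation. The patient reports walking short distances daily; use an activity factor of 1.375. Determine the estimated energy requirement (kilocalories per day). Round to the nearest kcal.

2649 kilocalories per day

Mifflin-St Jeor (female): BMR = 10(111) + 6.25(182) − 5(32) − 161 = 1110 + 1137.5 − 160 − 161 = 1926.5 kcal/day.
TEE = BMR × activity factor = 1926.5 × 1.375 = 2648.9375 kcal/day.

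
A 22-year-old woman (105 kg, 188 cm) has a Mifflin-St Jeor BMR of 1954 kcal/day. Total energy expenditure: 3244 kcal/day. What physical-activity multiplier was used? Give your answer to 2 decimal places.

Activity factor = TEE ÷ BMR = 3244 ÷ 1954 = 1.66.

1.66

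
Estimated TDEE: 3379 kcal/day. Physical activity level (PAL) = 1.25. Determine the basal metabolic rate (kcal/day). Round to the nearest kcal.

2703 kcal/day

BMR = TEE ÷ activity factor = 3379 ÷ 1.25 = 2703.2 kcal/day.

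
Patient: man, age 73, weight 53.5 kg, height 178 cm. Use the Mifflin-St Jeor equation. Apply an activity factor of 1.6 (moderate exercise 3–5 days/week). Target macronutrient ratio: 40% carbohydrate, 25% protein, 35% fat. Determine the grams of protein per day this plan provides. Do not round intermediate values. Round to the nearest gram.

129 g/day

Mifflin-St Jeor (male): BMR = 10(53.5) + 6.25(178) − 5(73) + 5 = 535 + 1112.5 − 365 + 5 = 1287.5 kcal/day.
TEE = 1287.5 × 1.6 = 2060 kcal/day.
Protein energy = 25% × 2060 = 515 kcal.
Protein = 515 ÷ 4 kcal/g = 128.75 g.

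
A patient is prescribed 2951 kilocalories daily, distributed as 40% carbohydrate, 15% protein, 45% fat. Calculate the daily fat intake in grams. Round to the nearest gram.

Fat energy = 45% × 2951 = 1327.95 kcal.
At 9 kcal/g: 1327.95 ÷ 9 = 147.55 g.

148 g/day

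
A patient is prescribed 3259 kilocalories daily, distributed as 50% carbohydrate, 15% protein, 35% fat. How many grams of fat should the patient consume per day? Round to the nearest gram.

127 g/day

Fat energy = 35% × 3259 = 1140.65 kcal.
At 9 kcal/g: 1140.65 ÷ 9 = 126.7389 g.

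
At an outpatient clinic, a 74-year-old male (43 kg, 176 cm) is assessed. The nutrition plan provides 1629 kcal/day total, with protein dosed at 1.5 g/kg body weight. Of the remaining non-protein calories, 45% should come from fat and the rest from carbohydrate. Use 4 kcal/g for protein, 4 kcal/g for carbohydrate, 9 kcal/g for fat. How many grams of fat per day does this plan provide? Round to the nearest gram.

69 g/day

Protein = 1.5 × 43 = 64.5 g → 64.5 × 4 = 258 kcal.
Non-protein calories = 1629 − 258 = 1371 kcal.
Fat: 45% × 1371 = 616.95 kcal; carbohydrate: 754.05 kcal.
Fat: 616.95 kcal ÷ 9 kcal/g = 68.55 g.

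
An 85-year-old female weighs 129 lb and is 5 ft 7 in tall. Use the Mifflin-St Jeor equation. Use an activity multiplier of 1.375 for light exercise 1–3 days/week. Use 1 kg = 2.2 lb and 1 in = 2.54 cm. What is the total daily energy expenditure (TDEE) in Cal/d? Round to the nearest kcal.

1463 Cal/d

Convert to metric: weight = 129 ÷ 2.2 = 58.6364 kg; height = (5×12 + 7) × 2.54 = 67 × 2.54 = 170.18 cm.
Mifflin-St Jeor (female): BMR = 10(58.6364) + 6.25(170.18) − 5(85) − 161 = 586.3636 + 1063.625 − 425 − 161 = 1063.9886 kcal/day.
TEE = BMR × activity factor = 1063.9886 × 1.375 = 1462.9844 kcal/day.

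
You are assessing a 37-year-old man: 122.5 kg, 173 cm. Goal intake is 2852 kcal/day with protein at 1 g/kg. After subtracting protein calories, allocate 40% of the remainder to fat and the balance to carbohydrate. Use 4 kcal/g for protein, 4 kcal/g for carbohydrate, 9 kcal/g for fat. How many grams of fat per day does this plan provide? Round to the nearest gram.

105 g/day

Protein = 1 × 122.5 = 122.5 g → 122.5 × 4 = 490 kcal.
Non-protein calories = 2852 − 490 = 2362 kcal.
Fat: 40% × 2362 = 944.8 kcal; carbohydrate: 1417.2 kcal.
Fat: 944.8 kcal ÷ 9 kcal/g = 104.9778 g.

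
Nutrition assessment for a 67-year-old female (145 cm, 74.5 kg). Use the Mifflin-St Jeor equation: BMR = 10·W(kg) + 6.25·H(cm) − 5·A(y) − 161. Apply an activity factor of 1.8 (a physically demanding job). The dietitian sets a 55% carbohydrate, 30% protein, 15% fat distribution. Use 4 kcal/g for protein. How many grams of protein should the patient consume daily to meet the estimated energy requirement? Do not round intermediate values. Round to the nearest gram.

156 g/day

Mifflin-St Jeor (female): BMR = 10(74.5) + 6.25(145) − 5(67) − 161 = 745 + 906.25 − 335 − 161 = 1155.25 kcal/day.
TEE = 1155.25 × 1.8 = 2079.45 kcal/day.
Protein energy = 30% × 2079.45 = 623.835 kcal.
Protein = 623.835 ÷ 4 kcal/g = 155.9588 g.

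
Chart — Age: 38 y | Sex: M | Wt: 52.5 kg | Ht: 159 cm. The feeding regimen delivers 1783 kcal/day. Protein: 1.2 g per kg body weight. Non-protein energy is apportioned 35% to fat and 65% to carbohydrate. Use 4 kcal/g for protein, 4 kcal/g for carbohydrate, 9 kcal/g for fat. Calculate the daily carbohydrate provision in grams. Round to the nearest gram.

249 g/day

Protein = 1.2 × 52.5 = 63 g → 63 × 4 = 252 kcal.
Non-protein calories = 1783 − 252 = 1531 kcal.
Fat: 35% × 1531 = 535.85 kcal; carbohydrate: 995.15 kcal.
Carbohydrate: 995.15 kcal ÷ 4 kcal/g = 248.7875 g.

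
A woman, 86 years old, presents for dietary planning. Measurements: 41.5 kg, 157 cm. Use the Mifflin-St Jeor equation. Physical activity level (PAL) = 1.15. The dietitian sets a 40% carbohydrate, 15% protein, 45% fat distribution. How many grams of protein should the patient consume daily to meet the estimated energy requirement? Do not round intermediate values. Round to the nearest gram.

Mifflin-St Jeor (female): BMR = 10(41.5) + 6.25(157) − 5(86) − 161 = 415 + 981.25 − 430 − 161 = 805.25 kcal/day.
TEE = 805.25 × 1.15 = 926.0375 kcal/day.
Protein energy = 15% × 926.0375 = 138.9056 kcal.
Protein = 138.9056 ÷ 4 kcal/g = 34.7264 g.

35 g/day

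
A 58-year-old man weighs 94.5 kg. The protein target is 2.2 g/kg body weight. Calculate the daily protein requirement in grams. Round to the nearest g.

Protein = 2.2 g/kg × 94.5 kg = 207.9 g/day.

208 g/day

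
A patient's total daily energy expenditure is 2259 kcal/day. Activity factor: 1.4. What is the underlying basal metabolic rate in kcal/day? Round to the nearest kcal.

1614 kcal/day

BMR = TEE ÷ activity factor = 2259 ÷ 1.4 = 1613.5714 kcal/day.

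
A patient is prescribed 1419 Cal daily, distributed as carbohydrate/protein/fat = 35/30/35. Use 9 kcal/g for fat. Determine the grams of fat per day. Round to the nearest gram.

Fat energy = 35% × 1419 = 496.65 kcal.
At 9 kcal/g: 496.65 ÷ 9 = 55.1833 g.

55 g/day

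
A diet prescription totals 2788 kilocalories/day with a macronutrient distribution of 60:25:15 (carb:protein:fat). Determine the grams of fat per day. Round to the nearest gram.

46 g/day

Fat energy = 15% × 2788 = 418.2 kcal.
At 9 kcal/g: 418.2 ÷ 9 = 46.4667 g.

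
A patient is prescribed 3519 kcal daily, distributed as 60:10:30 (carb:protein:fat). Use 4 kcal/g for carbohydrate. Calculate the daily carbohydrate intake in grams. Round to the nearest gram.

528 g/day

Carbohydrate energy = 60% × 3519 = 2111.4 kcal.
At 4 kcal/g: 2111.4 ÷ 4 = 527.85 g.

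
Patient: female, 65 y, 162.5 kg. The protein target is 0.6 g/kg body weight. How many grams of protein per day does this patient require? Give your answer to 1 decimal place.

Protein = 0.6 g/kg × 162.5 kg = 97.5 g/day.

97.5 g/day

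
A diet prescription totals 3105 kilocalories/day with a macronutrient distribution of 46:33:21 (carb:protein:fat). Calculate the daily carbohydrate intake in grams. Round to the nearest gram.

357 g/day

Carbohydrate energy = 46% × 3105 = 1428.3 kcal.
At 4 kcal/g: 1428.3 ÷ 4 = 357.075 g.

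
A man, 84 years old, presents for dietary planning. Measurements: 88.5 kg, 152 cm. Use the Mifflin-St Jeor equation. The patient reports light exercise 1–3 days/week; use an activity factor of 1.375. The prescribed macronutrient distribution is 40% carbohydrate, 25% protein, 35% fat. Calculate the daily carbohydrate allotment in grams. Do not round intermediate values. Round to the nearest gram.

Mifflin-St Jeor (male): BMR = 10(88.5) + 6.25(152) − 5(84) + 5 = 885 + 950 − 420 + 5 = 1420 kcal/day.
TEE = 1420 × 1.375 = 1952.5 kcal/day.
Carbohydrate energy = 40% × 1952.5 = 781 kcal.
Carbohydrate = 781 ÷ 4 kcal/g = 195.25 g.

195 g/day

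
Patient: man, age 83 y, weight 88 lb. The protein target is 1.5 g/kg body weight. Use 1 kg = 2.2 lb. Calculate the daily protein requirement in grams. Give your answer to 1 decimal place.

60.0 g/day

Weight in kg = 88 ÷ 2.2 = 40 kg.
Protein = 1.5 g/kg × 40 kg = 60 g/day.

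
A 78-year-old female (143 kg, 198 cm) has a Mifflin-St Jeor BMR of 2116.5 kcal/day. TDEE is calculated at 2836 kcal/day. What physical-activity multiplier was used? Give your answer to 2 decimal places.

1.34

Activity factor = TEE ÷ BMR = 2836 ÷ 2116.5 = 1.34.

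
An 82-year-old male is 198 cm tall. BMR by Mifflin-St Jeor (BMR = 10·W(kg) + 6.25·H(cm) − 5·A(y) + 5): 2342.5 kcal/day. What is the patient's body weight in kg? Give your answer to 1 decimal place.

2342.5 = 10·W + 6.25(198) − 5(82) + 5
10·W = 2342.5 − 832.5 = 1510, so W = 151 kg.

151.0 kg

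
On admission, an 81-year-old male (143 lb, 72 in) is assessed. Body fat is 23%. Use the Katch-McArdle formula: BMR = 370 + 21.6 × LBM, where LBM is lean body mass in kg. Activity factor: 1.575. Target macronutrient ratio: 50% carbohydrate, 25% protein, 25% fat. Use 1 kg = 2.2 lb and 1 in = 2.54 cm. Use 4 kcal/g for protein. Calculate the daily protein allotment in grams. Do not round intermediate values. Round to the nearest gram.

143 g/day

Convert to metric: weight = 143 ÷ 2.2 = 65 kg; height = 72 × 2.54 = 182.88 cm.
LBM = 65 × (1 − 0.23) = 50.05 kg. Katch-McArdle: BMR = 370 + 21.6 × 50.05 = 1451.08 kcal/day.
TEE = 1451.08 × 1.575 = 2285.451 kcal/day.
Protein energy = 25% × 2285.451 = 571.3628 kcal.
Protein = 571.3628 ÷ 4 kcal/g = 142.8407 g.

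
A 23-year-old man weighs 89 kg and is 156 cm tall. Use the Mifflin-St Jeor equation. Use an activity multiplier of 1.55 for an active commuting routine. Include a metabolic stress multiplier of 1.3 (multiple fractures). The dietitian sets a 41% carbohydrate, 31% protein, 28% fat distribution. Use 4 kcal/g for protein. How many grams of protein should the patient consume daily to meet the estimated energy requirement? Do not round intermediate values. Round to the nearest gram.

274 g/day

Mifflin-St Jeor (male): BMR = 10(89) + 6.25(156) − 5(23) + 5 = 890 + 975 − 115 + 5 = 1755 kcal/day.
TEE = 1755 × 1.55 = 2720.25 kcal/day.
With stress factor 1.3: 2720.25 × 1.3 = 3536.325 kcal/day.
Protein energy = 31% × 3536.325 = 1096.2608 kcal.
Protein = 1096.2608 ÷ 4 kcal/g = 274.0652 g.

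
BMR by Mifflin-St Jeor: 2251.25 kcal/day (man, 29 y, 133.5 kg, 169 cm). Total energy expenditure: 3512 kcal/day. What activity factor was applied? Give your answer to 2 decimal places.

1.56

Activity factor = TEE ÷ BMR = 3512 ÷ 2251.25 = 1.56.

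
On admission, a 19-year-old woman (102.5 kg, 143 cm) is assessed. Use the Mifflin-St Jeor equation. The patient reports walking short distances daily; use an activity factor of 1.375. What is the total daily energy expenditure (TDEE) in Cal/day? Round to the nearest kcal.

2286 Cal/day

Mifflin-St Jeor (female): BMR = 10(102.5) + 6.25(143) − 5(19) − 161 = 1025 + 893.75 − 95 − 161 = 1662.75 kcal/day.
TEE = BMR × activity factor = 1662.75 × 1.375 = 2286.2813 kcal/day.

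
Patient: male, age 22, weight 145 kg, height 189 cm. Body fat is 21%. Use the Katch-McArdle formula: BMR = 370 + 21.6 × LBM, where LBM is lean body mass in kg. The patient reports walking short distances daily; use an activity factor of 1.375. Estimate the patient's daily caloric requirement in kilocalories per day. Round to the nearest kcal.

3911 kilocalories per day

LBM = 145 × (1 − 0.21) = 114.55 kg. Katch-McArdle: BMR = 370 + 21.6 × 114.55 = 2844.28 kcal/day.
TEE = BMR × activity factor = 2844.28 × 1.375 = 3910.885 kcal/day.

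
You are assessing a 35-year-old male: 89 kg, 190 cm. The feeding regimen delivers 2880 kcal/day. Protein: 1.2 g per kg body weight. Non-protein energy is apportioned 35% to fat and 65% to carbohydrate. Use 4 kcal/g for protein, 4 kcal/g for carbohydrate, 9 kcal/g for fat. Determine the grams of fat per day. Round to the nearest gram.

Protein = 1.2 × 89 = 106.8 g → 106.8 × 4 = 427.2 kcal.
Non-protein calories = 2880 − 427.2 = 2452.8 kcal.
Fat: 35% × 2452.8 = 858.48 kcal; carbohydrate: 1594.32 kcal.
Fat: 858.48 kcal ÷ 9 kcal/g = 95.3867 g.

95 g/day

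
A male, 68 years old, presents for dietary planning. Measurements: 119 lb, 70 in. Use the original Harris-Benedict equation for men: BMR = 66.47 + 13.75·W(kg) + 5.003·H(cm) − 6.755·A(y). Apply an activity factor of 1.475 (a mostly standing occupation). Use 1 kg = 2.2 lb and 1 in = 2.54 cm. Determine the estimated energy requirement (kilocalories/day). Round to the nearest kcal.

Convert to metric: weight = 119 ÷ 2.2 = 54.0909 kg; height = 70 × 2.54 = 177.8 cm.
Harris-Benedict: BMR = 66.47 + 13.75(54.0909) + 5.003(177.8) − 6.755(68) = 1240.4134 kcal/day.
TEE = BMR × activity factor = 1240.4134 × 1.475 = 1829.6098 kcal/day.

1830 kilocalories/day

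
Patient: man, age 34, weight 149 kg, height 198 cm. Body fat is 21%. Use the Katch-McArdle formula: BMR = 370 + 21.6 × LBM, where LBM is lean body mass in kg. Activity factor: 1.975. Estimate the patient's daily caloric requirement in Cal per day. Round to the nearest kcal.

LBM = 149 × (1 − 0.21) = 117.71 kg. Katch-McArdle: BMR = 370 + 21.6 × 117.71 = 2912.536 kcal/day.
TEE = BMR × activity factor = 2912.536 × 1.975 = 5752.2586 kcal/day.

5752 Cal per day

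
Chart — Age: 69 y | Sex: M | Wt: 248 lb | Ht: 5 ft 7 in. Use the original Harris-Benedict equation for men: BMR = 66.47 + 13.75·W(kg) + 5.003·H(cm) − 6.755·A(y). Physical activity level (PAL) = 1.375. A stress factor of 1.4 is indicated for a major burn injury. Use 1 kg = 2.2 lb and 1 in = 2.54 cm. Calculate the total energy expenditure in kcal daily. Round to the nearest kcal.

Convert to metric: weight = 248 ÷ 2.2 = 112.7273 kg; height = (5×12 + 7) × 2.54 = 67 × 2.54 = 170.18 cm.
Harris-Benedict: BMR = 66.47 + 13.75(112.7273) + 5.003(170.18) − 6.755(69) = 2001.7855 kcal/day.
TEE = BMR × activity factor = 2001.7855 × 1.375 = 2752.4551 kcal/day.
Apply stress factor: 2752.4551 × 1.4 = 3853.4372 kcal/day.

3853 kcal daily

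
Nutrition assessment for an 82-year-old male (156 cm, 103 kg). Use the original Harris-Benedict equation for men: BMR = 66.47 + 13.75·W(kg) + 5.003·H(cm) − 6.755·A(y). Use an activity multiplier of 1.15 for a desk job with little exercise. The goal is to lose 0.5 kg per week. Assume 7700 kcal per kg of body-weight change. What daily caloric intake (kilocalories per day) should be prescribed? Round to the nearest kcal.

1416 kilocalories per day

Harris-Benedict: BMR = 66.47 + 13.75(103) + 5.003(156) − 6.755(82) = 1709.278 kcal/day.
TEE = 1709.278 × 1.15 = 1965.6697 kcal/day.
Required daily deficit = 0.5 × 7700 ÷ 7 = 550 kcal/day.
Target intake = 1965.6697 − 550 = 1415.6697 kcal/day.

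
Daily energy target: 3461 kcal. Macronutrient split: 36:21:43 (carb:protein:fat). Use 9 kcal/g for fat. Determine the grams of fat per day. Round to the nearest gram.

165 g/day

Fat energy = 43% × 3461 = 1488.23 kcal.
At 9 kcal/g: 1488.23 ÷ 9 = 165.3589 g.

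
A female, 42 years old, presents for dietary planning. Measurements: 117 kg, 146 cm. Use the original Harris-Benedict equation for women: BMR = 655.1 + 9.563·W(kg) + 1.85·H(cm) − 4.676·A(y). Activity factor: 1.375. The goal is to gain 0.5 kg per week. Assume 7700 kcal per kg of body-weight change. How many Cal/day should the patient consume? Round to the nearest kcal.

3091 Cal/day

Harris-Benedict: BMR = 655.1 + 9.563(117) + 1.85(146) − 4.676(42) = 1847.679 kcal/day.
TEE = 1847.679 × 1.375 = 2540.5586 kcal/day.
Required daily surplus = 0.5 × 7700 ÷ 7 = 550 kcal/day.
Target intake = 2540.5586 + 550 = 3090.5586 kcal/day.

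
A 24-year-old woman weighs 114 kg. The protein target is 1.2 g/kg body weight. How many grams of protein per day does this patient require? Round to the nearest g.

137 g/day

Protein = 1.2 g/kg × 114 kg = 136.8 g/day.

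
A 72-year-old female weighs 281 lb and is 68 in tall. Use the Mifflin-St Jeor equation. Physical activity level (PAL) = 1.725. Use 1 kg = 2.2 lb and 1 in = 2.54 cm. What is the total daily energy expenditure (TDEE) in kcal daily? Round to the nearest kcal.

3167 kcal daily

Convert to metric: weight = 281 ÷ 2.2 = 127.7273 kg; height = 68 × 2.54 = 172.72 cm.
Mifflin-St Jeor (female): BMR = 10(127.7273) + 6.25(172.72) − 5(72) − 161 = 1277.2727 + 1079.5 − 360 − 161 = 1835.7727 kcal/day.
TEE = BMR × activity factor = 1835.7727 × 1.725 = 3166.708 kcal/day.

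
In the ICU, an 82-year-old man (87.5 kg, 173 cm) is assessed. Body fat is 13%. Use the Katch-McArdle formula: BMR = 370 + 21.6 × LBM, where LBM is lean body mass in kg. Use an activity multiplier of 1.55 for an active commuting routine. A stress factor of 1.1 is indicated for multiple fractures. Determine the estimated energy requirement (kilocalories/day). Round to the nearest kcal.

LBM = 87.5 × (1 − 0.13) = 76.125 kg. Katch-McArdle: BMR = 370 + 21.6 × 76.125 = 2014.3 kcal/day.
TEE = BMR × activity factor = 2014.3 × 1.55 = 3122.165 kcal/day.
Apply stress factor: 3122.165 × 1.1 = 3434.3815 kcal/day.

3434 kilocalories/day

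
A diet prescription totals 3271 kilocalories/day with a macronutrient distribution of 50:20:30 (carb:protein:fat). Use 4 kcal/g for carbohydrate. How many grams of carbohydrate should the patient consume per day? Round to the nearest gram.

Carbohydrate energy = 50% × 3271 = 1635.5 kcal.
At 4 kcal/g: 1635.5 ÷ 4 = 408.875 g.

409 g/day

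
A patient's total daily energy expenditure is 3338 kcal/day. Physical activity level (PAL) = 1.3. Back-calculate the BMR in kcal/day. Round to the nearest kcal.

BMR = TEE ÷ activity factor = 3338 ÷ 1.3 = 2567.6923 kcal/day.

2568 kcal/day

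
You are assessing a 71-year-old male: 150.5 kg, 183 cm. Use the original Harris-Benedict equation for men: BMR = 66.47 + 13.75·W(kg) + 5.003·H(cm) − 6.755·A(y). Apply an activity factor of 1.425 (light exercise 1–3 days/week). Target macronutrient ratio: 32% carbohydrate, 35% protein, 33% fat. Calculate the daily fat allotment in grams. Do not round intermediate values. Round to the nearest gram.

Harris-Benedict: BMR = 66.47 + 13.75(150.5) + 5.003(183) − 6.755(71) = 2571.789 kcal/day.
TEE = 2571.789 × 1.425 = 3664.7993 kcal/day.
Fat energy = 33% × 3664.7993 = 1209.3838 kcal.
Fat = 1209.3838 ÷ 9 kcal/g = 134.376 g.

134 g/day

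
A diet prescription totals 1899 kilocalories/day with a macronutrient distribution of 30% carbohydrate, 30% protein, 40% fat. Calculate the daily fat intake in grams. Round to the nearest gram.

Fat energy = 40% × 1899 = 759.6 kcal.
At 9 kcal/g: 759.6 ÷ 9 = 84.4 g.

84 g/day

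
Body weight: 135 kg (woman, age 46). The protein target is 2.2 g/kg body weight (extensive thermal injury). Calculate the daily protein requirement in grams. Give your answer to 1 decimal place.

Protein = 2.2 g/kg × 135 kg = 297 g/day.

297.0 g/day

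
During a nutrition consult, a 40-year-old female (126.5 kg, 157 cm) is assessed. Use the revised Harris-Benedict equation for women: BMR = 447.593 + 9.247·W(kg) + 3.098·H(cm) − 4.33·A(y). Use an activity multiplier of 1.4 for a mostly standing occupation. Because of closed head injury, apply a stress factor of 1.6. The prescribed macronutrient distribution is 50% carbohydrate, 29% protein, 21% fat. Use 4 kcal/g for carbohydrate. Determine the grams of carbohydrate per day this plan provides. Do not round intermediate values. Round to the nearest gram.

Harris-Benedict: BMR = 447.593 + 9.247(126.5) + 3.098(157) − 4.33(40) = 1930.5245 kcal/day.
TEE = 1930.5245 × 1.4 = 2702.7343 kcal/day.
With stress factor 1.6: 2702.7343 × 1.6 = 4324.3749 kcal/day.
Carbohydrate energy = 50% × 4324.3749 = 2162.1874 kcal.
Carbohydrate = 2162.1874 ÷ 4 kcal/g = 540.5469 g.

541 g/day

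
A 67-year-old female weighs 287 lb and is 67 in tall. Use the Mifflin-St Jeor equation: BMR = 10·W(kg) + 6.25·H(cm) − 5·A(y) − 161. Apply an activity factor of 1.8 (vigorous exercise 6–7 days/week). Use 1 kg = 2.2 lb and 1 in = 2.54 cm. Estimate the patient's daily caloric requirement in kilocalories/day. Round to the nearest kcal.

Convert to metric: weight = 287 ÷ 2.2 = 130.4545 kg; height = 67 × 2.54 = 170.18 cm.
Mifflin-St Jeor (female): BMR = 10(130.4545) + 6.25(170.18) − 5(67) − 161 = 1304.5455 + 1063.625 − 335 − 161 = 1872.1705 kcal/day.
TEE = BMR × activity factor = 1872.1705 × 1.8 = 3369.9068 kcal/day.

3370 kilocalories/day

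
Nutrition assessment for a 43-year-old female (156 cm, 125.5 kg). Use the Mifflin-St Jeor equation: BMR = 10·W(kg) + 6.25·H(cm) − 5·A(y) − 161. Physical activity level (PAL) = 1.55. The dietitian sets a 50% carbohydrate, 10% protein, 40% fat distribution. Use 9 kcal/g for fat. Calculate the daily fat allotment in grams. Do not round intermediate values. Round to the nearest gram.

Mifflin-St Jeor (female): BMR = 10(125.5) + 6.25(156) − 5(43) − 161 = 1255 + 975 − 215 − 161 = 1854 kcal/day.
TEE = 1854 × 1.55 = 2873.7 kcal/day.
Fat energy = 40% × 2873.7 = 1149.48 kcal.
Fat = 1149.48 ÷ 9 kcal/g = 127.72 g.

128 g/day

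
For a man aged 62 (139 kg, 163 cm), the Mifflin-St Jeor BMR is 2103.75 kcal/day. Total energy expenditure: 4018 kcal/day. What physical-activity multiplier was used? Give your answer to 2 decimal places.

Activity factor = TEE ÷ BMR = 4018 ÷ 2103.75 = 1.91.

1.91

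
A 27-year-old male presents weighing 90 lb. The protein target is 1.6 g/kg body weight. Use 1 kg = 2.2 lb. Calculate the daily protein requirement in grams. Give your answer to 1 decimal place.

65.5 g/day

Weight in kg = 90 ÷ 2.2 = 40.9091 kg.
Protein = 1.6 g/kg × 40.9091 kg = 65.4545 g/day.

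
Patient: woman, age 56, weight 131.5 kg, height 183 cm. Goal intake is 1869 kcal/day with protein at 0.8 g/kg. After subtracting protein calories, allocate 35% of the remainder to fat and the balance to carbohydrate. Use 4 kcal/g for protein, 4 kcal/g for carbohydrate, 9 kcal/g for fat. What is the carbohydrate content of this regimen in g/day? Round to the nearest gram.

Protein = 0.8 × 131.5 = 105.2 g → 105.2 × 4 = 420.8 kcal.
Non-protein calories = 1869 − 420.8 = 1448.2 kcal.
Fat: 35% × 1448.2 = 506.87 kcal; carbohydrate: 941.33 kcal.
Carbohydrate: 941.33 kcal ÷ 4 kcal/g = 235.3325 g.

235 g/day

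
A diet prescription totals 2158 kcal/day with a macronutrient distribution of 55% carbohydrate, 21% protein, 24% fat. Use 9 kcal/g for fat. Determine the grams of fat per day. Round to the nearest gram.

58 g/day

Fat energy = 24% × 2158 = 517.92 kcal.
At 9 kcal/g: 517.92 ÷ 9 = 57.5467 g.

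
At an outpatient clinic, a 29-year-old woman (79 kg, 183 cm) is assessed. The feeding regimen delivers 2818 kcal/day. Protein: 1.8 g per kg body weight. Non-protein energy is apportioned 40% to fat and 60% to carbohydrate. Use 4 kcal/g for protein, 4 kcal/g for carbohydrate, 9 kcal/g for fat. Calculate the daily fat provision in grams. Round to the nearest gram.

Protein = 1.8 × 79 = 142.2 g → 142.2 × 4 = 568.8 kcal.
Non-protein calories = 2818 − 568.8 = 2249.2 kcal.
Fat: 40% × 2249.2 = 899.68 kcal; carbohydrate: 1349.52 kcal.
Fat: 899.68 kcal ÷ 9 kcal/g = 99.9644 g.

100 g/day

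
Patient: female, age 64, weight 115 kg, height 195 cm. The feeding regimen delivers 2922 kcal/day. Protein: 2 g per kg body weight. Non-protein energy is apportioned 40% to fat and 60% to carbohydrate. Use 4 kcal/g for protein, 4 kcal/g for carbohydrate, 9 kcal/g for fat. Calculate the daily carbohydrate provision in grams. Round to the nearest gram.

300 g/day

Protein = 2 × 115 = 230 g → 230 × 4 = 920 kcal.
Non-protein calories = 2922 − 920 = 2002 kcal.
Fat: 40% × 2002 = 800.8 kcal; carbohydrate: 1201.2 kcal.
Carbohydrate: 1201.2 kcal ÷ 4 kcal/g = 300.3 g.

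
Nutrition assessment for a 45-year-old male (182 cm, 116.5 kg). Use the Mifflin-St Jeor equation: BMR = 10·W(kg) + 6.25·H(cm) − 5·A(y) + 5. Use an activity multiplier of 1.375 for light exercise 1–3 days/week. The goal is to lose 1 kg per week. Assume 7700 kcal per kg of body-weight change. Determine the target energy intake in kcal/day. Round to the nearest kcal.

Mifflin-St Jeor (male): BMR = 10(116.5) + 6.25(182) − 5(45) + 5 = 1165 + 1137.5 − 225 + 5 = 2082.5 kcal/day.
TEE = 2082.5 × 1.375 = 2863.4375 kcal/day.
Required daily deficit = 1 × 7700 ÷ 7 = 1100 kcal/day.
Target intake = 2863.4375 − 1100 = 1763.4375 kcal/day.

1763 kcal/day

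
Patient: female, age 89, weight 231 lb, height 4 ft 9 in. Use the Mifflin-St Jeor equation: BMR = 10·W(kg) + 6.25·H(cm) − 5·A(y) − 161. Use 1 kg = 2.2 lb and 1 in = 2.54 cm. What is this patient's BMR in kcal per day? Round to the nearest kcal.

1349 kcal per day

Convert to metric: weight = 231 ÷ 2.2 = 105 kg; height = (4×12 + 9) × 2.54 = 57 × 2.54 = 144.78 cm.
Mifflin-St Jeor (female): BMR = 10(105) + 6.25(144.78) − 5(89) − 161 = 1050 + 904.875 − 445 − 161 = 1348.875 kcal/day.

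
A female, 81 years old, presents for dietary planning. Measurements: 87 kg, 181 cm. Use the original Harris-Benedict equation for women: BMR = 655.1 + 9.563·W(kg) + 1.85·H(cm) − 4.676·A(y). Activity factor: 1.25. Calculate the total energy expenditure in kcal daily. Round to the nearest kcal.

Harris-Benedict: BMR = 655.1 + 9.563(87) + 1.85(181) − 4.676(81) = 1443.175 kcal/day.
TEE = BMR × activity factor = 1443.175 × 1.25 = 1803.9688 kcal/day.

1804 kcal daily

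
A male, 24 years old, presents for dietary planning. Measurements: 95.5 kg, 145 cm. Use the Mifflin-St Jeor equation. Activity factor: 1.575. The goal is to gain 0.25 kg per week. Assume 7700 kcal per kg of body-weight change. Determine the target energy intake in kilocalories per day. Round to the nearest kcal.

Mifflin-St Jeor (male): BMR = 10(95.5) + 6.25(145) − 5(24) + 5 = 955 + 906.25 − 120 + 5 = 1746.25 kcal/day.
TEE = 1746.25 × 1.575 = 2750.3438 kcal/day.
Required daily surplus = 0.25 × 7700 ÷ 7 = 275 kcal/day.
Target intake = 2750.3438 + 275 = 3025.3438 kcal/day.

3025 kilocalories per day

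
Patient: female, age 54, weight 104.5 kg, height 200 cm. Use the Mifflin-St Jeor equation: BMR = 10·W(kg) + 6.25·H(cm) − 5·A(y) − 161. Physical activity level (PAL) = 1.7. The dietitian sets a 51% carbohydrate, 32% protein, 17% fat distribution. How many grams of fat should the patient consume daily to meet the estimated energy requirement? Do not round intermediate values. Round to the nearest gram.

Mifflin-St Jeor (female): BMR = 10(104.5) + 6.25(200) − 5(54) − 161 = 1045 + 1250 − 270 − 161 = 1864 kcal/day.
TEE = 1864 × 1.7 = 3168.8 kcal/day.
Fat energy = 17% × 3168.8 = 538.696 kcal.
Fat = 538.696 ÷ 9 kcal/g = 59.8551 g.

60 g/day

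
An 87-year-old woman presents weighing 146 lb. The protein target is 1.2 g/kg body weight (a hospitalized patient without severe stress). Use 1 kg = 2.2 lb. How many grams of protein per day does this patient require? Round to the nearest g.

Weight in kg = 146 ÷ 2.2 = 66.3636 kg.
Protein = 1.2 g/kg × 66.3636 kg = 79.6364 g/day.

80 g/day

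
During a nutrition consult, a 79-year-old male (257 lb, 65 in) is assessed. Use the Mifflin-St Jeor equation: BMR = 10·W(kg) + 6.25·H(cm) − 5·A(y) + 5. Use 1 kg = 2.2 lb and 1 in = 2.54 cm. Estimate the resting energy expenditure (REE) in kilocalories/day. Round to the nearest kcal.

Convert to metric: weight = 257 ÷ 2.2 = 116.8182 kg; height = 65 × 2.54 = 165.1 cm.
Mifflin-St Jeor (male): BMR = 10(116.8182) + 6.25(165.1) − 5(79) + 5 = 1168.1818 + 1031.875 − 395 + 5 = 1810.0568 kcal/day.

1810 kilocalories/day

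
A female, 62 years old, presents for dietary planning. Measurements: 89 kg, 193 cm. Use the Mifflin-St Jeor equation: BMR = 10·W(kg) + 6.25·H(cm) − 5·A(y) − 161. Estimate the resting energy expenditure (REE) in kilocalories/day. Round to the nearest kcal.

Mifflin-St Jeor (female): BMR = 10(89) + 6.25(193) − 5(62) − 161 = 890 + 1206.25 − 310 − 161 = 1625.25 kcal/day.

1625 kilocalories/day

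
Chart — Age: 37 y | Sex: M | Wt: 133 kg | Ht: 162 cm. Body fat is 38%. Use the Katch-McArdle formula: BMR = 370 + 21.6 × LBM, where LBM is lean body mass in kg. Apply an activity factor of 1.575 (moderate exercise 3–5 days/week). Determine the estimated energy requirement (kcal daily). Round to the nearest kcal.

3388 kcal daily

LBM = 133 × (1 − 0.38) = 82.46 kg. Katch-McArdle: BMR = 370 + 21.6 × 82.46 = 2151.136 kcal/day.
TEE = BMR × activity factor = 2151.136 × 1.575 = 3388.0392 kcal/day.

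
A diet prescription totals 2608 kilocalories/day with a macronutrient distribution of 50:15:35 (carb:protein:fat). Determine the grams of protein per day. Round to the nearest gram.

98 g/day

Protein energy = 15% × 2608 = 391.2 kcal.
At 4 kcal/g: 391.2 ÷ 4 = 97.8 g.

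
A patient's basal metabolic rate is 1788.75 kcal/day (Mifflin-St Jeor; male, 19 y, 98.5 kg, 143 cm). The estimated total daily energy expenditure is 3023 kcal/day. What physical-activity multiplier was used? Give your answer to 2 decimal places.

1.69

Activity factor = TEE ÷ BMR = 3023 ÷ 1788.75 = 1.69.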